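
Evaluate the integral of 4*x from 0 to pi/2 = pi^2/2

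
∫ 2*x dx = x^2 + C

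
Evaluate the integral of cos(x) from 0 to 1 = sin(1)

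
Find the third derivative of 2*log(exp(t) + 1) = (-2*exp(2*t) + 2*exp(t))/(exp(3*t) + 3*exp(2*t) + 3*exp(t) + 1)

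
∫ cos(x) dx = sin(x) + C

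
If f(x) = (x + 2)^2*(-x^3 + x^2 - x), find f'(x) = -5*x^4 - 12*x^3 - 3*x^2 - 4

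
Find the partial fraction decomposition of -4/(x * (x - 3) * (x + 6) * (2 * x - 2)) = 1/(189*(x + 6)) + 1/(7*(x - 1)) - 1/(27*(x - 3)) - 1/(9*x)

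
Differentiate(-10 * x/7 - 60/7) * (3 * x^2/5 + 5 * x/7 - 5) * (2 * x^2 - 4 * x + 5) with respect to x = -60*x^4/7 - 1744*x^3/49 + 3294*x^2/49 + 4980*x/49 - 8150/49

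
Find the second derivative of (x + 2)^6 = 30*x^4 + 240*x^3 + 720*x^2 + 960*x + 480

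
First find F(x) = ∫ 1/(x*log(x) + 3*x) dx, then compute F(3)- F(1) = -log(3) + log(log(3) + 3)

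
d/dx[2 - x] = -1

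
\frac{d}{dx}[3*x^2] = 6*x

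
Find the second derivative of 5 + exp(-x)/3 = exp(-x)/3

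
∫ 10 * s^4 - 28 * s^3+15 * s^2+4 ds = 2*s^5 - 7*s^4 + 5*s^3 + 4*s + C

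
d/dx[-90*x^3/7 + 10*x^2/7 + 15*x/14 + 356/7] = -270*x^2/7 + 20*x/7 + 15/14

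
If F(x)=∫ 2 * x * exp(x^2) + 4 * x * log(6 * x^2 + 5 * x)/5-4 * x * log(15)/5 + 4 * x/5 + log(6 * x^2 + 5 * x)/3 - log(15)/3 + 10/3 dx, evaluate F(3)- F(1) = -E - 11*log(11/15)/15 + 6 + 23*log(23/5)/5 + exp(9)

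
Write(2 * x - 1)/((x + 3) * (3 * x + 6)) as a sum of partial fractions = 7/(3*(x + 3)) - 5/(3*(x + 2))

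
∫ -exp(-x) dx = exp(-x) + C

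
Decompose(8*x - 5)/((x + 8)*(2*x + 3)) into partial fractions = -34/(13*(2*x + 3)) + 69/(13*(x + 8))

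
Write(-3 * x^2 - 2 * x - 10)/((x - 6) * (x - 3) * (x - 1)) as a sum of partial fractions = -3/(2*(x - 1)) + 43/(6*(x - 3)) - 26/(3*(x - 6))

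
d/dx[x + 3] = 1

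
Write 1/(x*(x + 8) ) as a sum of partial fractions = -1/(8*(x + 8)) + 1/(8*x)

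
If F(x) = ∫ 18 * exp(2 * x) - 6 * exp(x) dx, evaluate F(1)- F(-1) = -(-1 + 3*exp(-1))^2 + (-1 + 3*E)^2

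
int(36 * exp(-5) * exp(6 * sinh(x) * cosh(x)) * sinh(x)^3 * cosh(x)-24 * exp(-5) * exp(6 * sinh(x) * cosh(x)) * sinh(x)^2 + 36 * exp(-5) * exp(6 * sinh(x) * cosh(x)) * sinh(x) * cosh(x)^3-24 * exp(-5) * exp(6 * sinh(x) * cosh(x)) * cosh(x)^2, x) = (3*sinh(2*x) - 5)*exp(3*sinh(2*x) - 5) + C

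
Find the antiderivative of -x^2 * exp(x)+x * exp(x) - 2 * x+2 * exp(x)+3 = -(exp(x) + 1)*(x^2 - 3*x + 1) + C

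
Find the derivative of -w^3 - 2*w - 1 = -3*w^2 - 2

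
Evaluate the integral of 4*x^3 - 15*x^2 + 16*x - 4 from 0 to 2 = 0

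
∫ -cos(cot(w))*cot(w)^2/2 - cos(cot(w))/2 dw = sin(cot(w))/2 + C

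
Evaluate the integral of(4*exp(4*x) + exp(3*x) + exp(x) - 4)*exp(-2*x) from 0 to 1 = -exp(-1) + E + 2*(E - exp(-1))^2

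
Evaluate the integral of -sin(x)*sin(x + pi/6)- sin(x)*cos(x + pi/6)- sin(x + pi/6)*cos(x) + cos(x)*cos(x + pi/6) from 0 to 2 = sqrt(2)*sin(5*pi/12 + 4)/2 - sqrt(3)/4 - 1/4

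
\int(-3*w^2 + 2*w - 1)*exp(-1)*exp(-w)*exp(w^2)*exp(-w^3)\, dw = exp(-w^3 + w^2 - w - 1) + C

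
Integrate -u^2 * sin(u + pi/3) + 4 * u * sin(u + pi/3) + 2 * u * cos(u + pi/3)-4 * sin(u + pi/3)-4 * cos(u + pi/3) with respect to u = (u - 2)^2*cos(u + pi/3) + C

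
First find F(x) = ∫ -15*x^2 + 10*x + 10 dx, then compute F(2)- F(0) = 0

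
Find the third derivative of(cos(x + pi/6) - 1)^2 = -2*sin(x + pi/6) + 4*sin(2*x + pi/3)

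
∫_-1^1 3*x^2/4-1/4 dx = 0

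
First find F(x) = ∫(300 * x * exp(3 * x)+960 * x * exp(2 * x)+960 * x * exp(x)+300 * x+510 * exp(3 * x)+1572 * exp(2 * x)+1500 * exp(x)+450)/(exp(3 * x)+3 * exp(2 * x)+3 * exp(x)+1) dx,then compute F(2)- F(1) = -6*(E/(1 + E) + 12)^2 - 6*E/(1 + E) + 6*exp(2)/(1 + exp(2)) + 30 + 6*(exp(2)/(1 + exp(2)) + 17)^2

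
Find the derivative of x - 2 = 1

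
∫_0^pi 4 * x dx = 2*pi^2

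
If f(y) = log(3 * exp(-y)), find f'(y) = -1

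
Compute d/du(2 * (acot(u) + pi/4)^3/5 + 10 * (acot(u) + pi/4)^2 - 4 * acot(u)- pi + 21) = (-48*acot(u)^2 - 800*acot(u) - 24*pi*acot(u) - 200*pi - 3*pi^2 + 160)/(40*u^2 + 40)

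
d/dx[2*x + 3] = 2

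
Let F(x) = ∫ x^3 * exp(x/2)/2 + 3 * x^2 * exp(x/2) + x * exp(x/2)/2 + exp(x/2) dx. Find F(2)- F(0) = 10*E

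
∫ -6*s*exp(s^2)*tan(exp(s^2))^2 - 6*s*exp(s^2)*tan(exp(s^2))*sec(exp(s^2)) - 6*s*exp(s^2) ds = -3*tan(exp(s^2)) - 3/cos(exp(s^2)) + C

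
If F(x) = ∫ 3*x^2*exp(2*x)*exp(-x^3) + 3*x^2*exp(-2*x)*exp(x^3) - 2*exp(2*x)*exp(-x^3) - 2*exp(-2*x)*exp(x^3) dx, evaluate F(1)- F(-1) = -2*E + 2*exp(-1)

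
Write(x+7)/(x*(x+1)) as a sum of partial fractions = -6/(x + 1) + 7/x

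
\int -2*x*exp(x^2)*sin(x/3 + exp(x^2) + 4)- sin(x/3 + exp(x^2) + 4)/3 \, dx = cos(x/3 + exp(x^2) + 4) + C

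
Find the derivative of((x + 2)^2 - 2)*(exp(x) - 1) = x^2*exp(x) + 6*x*exp(x) - 2*x + 6*exp(x) - 4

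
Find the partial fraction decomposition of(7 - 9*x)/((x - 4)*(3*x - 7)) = 42/(5*(3*x - 7)) - 29/(5*(x - 4))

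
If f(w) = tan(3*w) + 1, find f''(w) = 18*sin(3*w)/cos(3*w)^3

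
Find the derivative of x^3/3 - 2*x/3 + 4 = x^2 - 2/3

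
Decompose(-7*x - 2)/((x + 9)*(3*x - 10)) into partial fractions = -76/(37*(3*x - 10)) - 61/(37*(x + 9))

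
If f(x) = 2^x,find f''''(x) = 2^x*log(2)^4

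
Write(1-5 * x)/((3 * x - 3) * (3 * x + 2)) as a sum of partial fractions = -13/(15*(3*x + 2)) - 4/(15*(x - 1))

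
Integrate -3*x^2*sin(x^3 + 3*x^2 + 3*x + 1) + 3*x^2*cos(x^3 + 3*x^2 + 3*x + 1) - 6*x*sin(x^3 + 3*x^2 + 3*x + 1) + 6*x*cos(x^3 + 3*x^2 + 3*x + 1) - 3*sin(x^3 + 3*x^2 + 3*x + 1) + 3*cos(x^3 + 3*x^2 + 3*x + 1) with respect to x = sin((x + 1)^3) + cos((x + 1)^3) + C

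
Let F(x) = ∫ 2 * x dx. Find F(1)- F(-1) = 0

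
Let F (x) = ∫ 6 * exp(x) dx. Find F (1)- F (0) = -6 + 6*E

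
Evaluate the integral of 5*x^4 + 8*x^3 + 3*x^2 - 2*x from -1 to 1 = 4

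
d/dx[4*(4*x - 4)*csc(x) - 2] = -16*x*cot(x)*csc(x) + 16*cot(x)*csc(x) + 16*csc(x)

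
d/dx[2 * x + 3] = 2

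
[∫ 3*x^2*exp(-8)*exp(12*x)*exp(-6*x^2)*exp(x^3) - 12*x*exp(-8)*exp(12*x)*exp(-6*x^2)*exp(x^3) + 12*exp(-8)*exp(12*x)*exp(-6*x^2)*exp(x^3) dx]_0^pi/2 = -exp(-8) + exp((-2 + pi/2)^3)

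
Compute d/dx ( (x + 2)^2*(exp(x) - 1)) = x^2*exp(x) + 6*x*exp(x) - 2*x + 8*exp(x) - 4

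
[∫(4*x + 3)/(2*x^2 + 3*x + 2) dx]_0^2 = 3*log(2)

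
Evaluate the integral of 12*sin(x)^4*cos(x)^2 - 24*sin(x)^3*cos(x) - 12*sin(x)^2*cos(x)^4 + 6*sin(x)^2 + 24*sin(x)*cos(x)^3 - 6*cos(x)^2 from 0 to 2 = -4*sin(2)^3*cos(2)^3 + 3*(1 - cos(8))/2 - 3*sin(4)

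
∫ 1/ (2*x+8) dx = log(x + 4)/2 + C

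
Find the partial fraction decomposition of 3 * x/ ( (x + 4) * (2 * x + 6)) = 6/(x + 4) - 9/(2*(x + 3))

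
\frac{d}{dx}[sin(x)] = cos(x)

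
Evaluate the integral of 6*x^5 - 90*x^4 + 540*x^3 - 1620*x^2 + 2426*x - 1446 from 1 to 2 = -57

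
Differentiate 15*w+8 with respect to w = 15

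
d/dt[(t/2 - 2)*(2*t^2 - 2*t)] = 3*t^2 - 10*t + 4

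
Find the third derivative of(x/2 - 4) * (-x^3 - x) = 24 - 12*x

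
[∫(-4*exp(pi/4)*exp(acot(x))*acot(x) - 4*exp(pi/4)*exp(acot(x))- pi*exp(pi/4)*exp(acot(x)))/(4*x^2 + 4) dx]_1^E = -pi*exp(pi/2)/2 + exp(pi/4)*exp(acot(E))*acot(E) + pi*exp(pi/4)*exp(acot(E))/4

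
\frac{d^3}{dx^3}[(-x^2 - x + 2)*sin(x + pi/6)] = x^2*cos(x + pi/6) + 6*x*sin(x + pi/6) + x*cos(x + pi/6) + 3*sin(x + pi/6) - 8*cos(x + pi/6)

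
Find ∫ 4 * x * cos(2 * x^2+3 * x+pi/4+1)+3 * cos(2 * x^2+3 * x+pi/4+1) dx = sin(2*x^2 + 3*x + pi/4 + 1) + C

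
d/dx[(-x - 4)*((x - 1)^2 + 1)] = -3*x^2 - 4*x + 6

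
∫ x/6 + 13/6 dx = x^2/12 + 13*x/6 + C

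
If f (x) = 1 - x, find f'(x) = -1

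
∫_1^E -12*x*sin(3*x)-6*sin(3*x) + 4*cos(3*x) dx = (2 + 4*E)*cos(3*E) - 6*cos(3)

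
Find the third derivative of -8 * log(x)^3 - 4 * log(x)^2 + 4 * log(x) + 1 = (-48*log(x)^2 + 128*log(x) - 16)/x^3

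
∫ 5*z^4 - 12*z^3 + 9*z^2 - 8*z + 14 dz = z^5 - 3*z^4 + 3*z^3 - 4*z^2 + 14*z + C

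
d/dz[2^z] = 2^z*log(2)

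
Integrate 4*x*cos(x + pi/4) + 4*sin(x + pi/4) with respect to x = 4*x*sin(x + pi/4) + C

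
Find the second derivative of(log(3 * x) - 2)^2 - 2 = (-2*log(x) - 2*log(3) + 6)/x^2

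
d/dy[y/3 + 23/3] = 1/3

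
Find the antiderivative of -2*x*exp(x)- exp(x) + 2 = (1 - exp(x))*(2*x - 1) + C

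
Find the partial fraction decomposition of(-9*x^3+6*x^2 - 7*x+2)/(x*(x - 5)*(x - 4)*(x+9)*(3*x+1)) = -27/(338*(3*x + 1)) + 254/(1521*(x + 9)) + 253/(338*(x - 4)) - 9/(10*(x - 5)) + 1/(90*x)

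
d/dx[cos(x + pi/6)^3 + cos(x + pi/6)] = -3*sin(x + pi/6)*cos(x + pi/6)^2 - sin(x + pi/6)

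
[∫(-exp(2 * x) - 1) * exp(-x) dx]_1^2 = -exp(2) - exp(-1) + exp(-2) + E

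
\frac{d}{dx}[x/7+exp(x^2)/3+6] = 2*x*exp(x^2)/3 + 1/7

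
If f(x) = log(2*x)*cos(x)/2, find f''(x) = -(x^2*log(x)*cos(x) + x^2*log(2)*cos(x) + 2*x*sin(x) + cos(x))/(2*x^2)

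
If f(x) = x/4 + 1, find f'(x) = 1/4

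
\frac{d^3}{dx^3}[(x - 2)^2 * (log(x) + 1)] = (2*x^2 + 4*x + 8)/x^3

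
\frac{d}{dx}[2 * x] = 2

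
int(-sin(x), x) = cos(x) + C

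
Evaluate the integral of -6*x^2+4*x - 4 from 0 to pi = -2*pi^3 - 4*pi + 2*pi^2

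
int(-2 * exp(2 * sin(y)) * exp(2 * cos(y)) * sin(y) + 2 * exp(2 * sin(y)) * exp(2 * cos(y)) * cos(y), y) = exp(2*sqrt(2)*sin(y + pi/4)) + C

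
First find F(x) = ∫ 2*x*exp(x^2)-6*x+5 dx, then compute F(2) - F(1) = -4 - E + exp(4)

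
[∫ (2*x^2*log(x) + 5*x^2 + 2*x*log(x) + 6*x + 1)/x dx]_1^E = -8 + 3*(1 + E)^2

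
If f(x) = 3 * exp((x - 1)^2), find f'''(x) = 24*x^3*exp(x^2 - 2*x + 1) - 72*x^2*exp(x^2 - 2*x + 1) + 108*x*exp(x^2 - 2*x + 1) - 60*exp(x^2 - 2*x + 1)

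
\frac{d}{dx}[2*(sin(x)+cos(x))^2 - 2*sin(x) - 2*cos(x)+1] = 4*cos(2*x) - 2*sqrt(2)*cos(x + pi/4)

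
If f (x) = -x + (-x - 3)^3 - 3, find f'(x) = -3*x^2 - 18*x - 28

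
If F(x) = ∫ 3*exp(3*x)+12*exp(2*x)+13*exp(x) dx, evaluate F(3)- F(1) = -(2 + E)^3 - E + exp(3) + (2 + exp(3))^3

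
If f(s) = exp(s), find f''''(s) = exp(s)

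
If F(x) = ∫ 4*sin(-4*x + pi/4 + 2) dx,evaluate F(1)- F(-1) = -cos(pi/4 + 6) + sin(pi/4 + 2)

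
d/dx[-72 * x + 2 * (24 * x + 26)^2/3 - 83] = 768*x + 760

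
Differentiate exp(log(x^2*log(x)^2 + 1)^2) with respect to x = (4*x*exp(log(x^2*log(x)^2 + 1)^2)*log(x)^2*log(x^2*log(x)^2 + 1) + 4*x*exp(log(x^2*log(x)^2 + 1)^2)*log(x)*log(x^2*log(x)^2 + 1))/(x^2*log(x)^2 + 1)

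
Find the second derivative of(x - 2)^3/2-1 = 3*x - 6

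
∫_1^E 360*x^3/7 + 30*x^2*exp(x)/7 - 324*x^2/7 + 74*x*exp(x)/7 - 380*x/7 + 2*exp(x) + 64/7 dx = -44*E/7 + 88/7 + (2 + 30*E/7)*(-5*exp(2) - 4*E + 4 + exp(1 + E) + 3*exp(3))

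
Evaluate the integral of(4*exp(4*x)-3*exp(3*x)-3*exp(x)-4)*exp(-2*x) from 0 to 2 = -3*exp(2) + 3*exp(-2) + 2*(-exp(-2) + exp(2))^2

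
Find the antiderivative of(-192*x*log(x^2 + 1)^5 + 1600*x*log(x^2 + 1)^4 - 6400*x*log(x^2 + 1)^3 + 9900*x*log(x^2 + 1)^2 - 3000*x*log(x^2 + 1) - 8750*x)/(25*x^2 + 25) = (-16*log(x^2 + 1)^5 + 160*log(x^2 + 1)^4 - 800*log(x^2 + 1)^3 + 1650*log(x^2 + 1)^2 - 750*log(x^2 + 1) - 4375)*log(x^2 + 1)/25 + C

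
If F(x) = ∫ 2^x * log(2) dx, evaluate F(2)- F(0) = 3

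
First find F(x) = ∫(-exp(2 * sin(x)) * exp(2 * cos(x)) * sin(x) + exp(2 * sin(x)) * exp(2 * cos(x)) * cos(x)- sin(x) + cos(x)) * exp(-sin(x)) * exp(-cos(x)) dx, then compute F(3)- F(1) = -exp(cos(1) + sin(1)) - exp(-sin(3) - cos(3)) + exp(-sin(1) - cos(1)) + exp(cos(3) + sin(3))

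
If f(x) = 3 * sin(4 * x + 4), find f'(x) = 12*cos(4*x + 4)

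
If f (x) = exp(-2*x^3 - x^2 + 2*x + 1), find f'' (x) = (36*x^4 + 24*x^3 - 20*x^2 - 20*x + 2)*exp(-2*x^3 - x^2 + 2*x + 1)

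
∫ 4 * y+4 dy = 2*y^2 + 4*y + C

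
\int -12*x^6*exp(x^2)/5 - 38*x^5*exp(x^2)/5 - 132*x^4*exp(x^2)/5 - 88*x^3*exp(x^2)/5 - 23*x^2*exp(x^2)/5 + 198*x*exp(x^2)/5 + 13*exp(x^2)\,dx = (-6*x^5 - 19*x^4 - 51*x^3 - 6*x^2 + 65*x + 105)*exp(x^2)/5 + C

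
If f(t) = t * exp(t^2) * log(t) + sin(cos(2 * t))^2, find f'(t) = 2*t^2*exp(t^2)*log(t) + exp(t^2)*log(t) + exp(t^2) + 4*sin(t)*sin(4*sin(t)^2 - 2)*cos(t)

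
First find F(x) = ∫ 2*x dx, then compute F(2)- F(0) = 4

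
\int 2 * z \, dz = z^2 + C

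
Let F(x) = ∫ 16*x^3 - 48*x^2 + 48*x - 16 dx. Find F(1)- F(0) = -4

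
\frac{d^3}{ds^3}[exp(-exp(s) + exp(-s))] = (-exp(6*s) + 3*exp(5*s) - 4*exp(4*s) - 4*exp(2*s) - 3*exp(s) - 1)*exp(-3*s - exp(s) + exp(-s))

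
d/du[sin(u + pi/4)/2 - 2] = cos(u + pi/4)/2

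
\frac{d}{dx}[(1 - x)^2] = 2*x - 2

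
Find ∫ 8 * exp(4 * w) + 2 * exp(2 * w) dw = 2*exp(4*w) + exp(2*w) + C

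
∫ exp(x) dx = exp(x) + C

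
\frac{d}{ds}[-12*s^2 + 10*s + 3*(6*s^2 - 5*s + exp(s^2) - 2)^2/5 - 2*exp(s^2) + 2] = 72*s^3*exp(s^2)/5 + 432*s^3/5 - 12*s^2*exp(s^2) - 108*s^2 + 12*s*exp(2*s^2)/5 + 28*s*exp(s^2)/5 - 114*s/5 - 6*exp(s^2) + 22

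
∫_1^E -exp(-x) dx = -exp(-1) + exp(-E)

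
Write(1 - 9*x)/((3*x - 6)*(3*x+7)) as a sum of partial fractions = -22/(13*(3*x + 7)) - 17/(39*(x - 2))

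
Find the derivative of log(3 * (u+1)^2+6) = (2*u + 2)/(u^2 + 2*u + 3)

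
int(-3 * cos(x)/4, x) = -3*sin(x)/4 + C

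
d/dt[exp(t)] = exp(t)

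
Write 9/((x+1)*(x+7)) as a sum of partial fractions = -3/(2*(x + 7)) + 3/(2*(x + 1))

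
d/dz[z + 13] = 1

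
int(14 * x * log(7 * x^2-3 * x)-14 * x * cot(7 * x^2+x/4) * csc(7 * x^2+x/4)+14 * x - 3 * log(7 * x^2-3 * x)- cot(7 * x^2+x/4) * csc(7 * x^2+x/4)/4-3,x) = x*(7*x - 3)*log(x*(7*x - 3)) + csc(x*(28*x + 1)/4) + C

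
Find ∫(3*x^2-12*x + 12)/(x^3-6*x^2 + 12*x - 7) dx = log((x - 2)^3 + 1) + C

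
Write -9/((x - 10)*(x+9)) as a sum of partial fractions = 9/(19*(x + 9)) - 9/(19*(x - 10))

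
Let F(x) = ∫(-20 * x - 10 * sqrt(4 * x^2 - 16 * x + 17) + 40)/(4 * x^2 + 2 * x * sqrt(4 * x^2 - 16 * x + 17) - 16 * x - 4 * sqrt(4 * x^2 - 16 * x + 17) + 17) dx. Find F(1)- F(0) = 5*log(-4 + sqrt(17)) - 5*log(-2 + sqrt(5))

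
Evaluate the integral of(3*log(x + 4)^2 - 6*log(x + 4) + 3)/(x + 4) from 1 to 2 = -(-1 + log(5))^3 + (-1 + log(6))^3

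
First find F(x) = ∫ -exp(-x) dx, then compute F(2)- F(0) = -1 + exp(-2)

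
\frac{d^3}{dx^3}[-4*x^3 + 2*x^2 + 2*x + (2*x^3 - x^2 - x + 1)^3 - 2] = 4032*x^6 - 4032*x^5 - 1260*x^4 + 2760*x^3 - 540*x^2 - 288*x + 42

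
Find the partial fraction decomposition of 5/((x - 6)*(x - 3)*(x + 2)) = 1/(8*(x + 2)) - 1/(3*(x - 3)) + 5/(24*(x - 6))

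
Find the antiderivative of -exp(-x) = exp(-x) + C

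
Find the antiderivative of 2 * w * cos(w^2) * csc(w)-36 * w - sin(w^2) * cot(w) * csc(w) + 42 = -6*w*(3*w - 7) + sin(w^2)*csc(w) + C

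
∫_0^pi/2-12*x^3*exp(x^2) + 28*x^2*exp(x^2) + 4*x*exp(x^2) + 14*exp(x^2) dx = -8 + 2*(-3*pi^2/4 + 4 + 7*pi/2)*exp(pi^2/4)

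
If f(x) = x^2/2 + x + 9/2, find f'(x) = x + 1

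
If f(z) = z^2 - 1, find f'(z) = 2*z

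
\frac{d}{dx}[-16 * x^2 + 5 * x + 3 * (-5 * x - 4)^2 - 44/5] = 118*x + 125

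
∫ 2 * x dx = x^2 + C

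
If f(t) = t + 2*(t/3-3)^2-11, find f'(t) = 4*t/9 - 3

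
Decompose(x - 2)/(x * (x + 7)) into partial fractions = 9/(7*(x + 7)) - 2/(7*x)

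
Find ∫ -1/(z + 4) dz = -log(z + 4) + C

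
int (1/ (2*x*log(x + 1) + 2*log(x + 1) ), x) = log(log(x + 1))/2 + C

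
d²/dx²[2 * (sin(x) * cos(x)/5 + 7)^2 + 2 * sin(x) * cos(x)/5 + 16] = 8*(1 - cos(2*x))^2/25 - 12*sin(2*x) + 16*cos(2*x)/25 - 12/25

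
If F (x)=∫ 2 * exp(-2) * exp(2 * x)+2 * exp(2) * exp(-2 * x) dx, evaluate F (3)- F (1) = -exp(-4) + exp(4)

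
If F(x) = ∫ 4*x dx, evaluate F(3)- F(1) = 16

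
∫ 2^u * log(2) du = 2^u + C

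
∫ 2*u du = u^2 + C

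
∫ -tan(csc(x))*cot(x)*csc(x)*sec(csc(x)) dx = sec(csc(x)) + C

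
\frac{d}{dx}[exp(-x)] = -exp(-x)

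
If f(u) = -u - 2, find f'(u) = -1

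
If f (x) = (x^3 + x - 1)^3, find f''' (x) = 504*x^6 + 630*x^4 - 360*x^3 + 180*x^2 - 144*x + 24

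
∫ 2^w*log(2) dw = 2^w + C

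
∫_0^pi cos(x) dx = 0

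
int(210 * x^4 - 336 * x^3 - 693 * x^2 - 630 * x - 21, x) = 42*x^5 - 84*x^4 - 231*x^3 - 315*x^2 - 21*x + C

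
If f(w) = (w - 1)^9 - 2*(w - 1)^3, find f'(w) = 9*w^8 - 72*w^7 + 252*w^6 - 504*w^5 + 630*w^4 - 504*w^3 + 246*w^2 - 60*w + 3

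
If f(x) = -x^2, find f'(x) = -2*x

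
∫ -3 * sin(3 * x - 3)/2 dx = cos(3*x - 3)/2 + C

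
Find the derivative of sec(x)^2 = 2*tan(x)*sec(x)^2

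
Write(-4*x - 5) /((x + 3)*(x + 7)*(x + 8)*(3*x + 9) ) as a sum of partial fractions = -9/(25*(x + 8)) + 23/(48*(x + 7)) - 143/(1200*(x + 3)) + 7/(60*(x + 3)^2)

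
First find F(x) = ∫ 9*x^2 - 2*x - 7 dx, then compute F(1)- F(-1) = -8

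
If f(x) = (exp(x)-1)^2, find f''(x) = 4*exp(2*x) - 2*exp(x)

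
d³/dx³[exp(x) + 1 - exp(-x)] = (exp(2*x) + 1)*exp(-x)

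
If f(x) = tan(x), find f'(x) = cos(x)^(-2)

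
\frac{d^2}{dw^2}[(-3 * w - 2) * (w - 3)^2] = 32 - 18*w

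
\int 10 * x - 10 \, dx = 5*x^2 - 10*x + C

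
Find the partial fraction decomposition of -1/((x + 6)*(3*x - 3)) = 1/(21*(x + 6)) - 1/(21*(x - 1))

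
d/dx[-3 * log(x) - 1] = -3/x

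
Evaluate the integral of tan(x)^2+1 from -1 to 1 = 2*tan(1)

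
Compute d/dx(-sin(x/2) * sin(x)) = sin(x/2)/4 - 3*sin(3*x/2)/4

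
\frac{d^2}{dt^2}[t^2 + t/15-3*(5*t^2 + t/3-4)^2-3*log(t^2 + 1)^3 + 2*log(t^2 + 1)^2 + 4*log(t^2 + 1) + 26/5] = (-2700*t^6 - 180*t^5 - 4676*t^4 - 360*t^3 + 54*t^2*log(t^2 + 1)^2 - 240*t^2*log(t^2 + 1) - 1228*t^2 - 180*t - 54*log(t^2 + 1)^2 + 24*log(t^2 + 1) + 748)/(3*t^4 + 6*t^2 + 3)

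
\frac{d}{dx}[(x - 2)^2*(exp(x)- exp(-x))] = (x^2*exp(2*x) + x^2 - 2*x*exp(2*x) - 6*x + 8)*exp(-x)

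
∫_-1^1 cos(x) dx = 2*sin(1)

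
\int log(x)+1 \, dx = x*log(x) + C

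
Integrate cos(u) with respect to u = sin(u) + C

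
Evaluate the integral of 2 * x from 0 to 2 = 4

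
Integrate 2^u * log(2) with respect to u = 2^u + C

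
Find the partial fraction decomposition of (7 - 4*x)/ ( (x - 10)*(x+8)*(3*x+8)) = -159/(608*(3*x + 8)) + 13/(96*(x + 8)) - 11/(228*(x - 10))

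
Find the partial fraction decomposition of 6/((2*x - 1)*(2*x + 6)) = 6/(7*(2*x - 1)) - 3/(7*(x + 3))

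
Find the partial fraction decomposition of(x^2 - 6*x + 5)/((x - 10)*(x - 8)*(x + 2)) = 7/(40*(x + 2)) - 21/(20*(x - 8)) + 15/(8*(x - 10))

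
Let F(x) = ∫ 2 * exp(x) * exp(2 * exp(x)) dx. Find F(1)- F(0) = -exp(2) + exp(2*E)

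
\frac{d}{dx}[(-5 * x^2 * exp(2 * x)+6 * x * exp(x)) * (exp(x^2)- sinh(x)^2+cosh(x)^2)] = -2*(5*x^3*exp(x)*exp(x^2) + 5*x^2*exp(x)*exp(x^2) + 5*x^2*exp(x) - 6*x^2*exp(x^2) + 5*x*exp(x)*exp(x^2) + 5*x*exp(x) - 3*x*exp(x^2) - 3*x - 3*exp(x^2) - 3)*exp(x)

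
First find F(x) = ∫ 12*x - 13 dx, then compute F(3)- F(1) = 22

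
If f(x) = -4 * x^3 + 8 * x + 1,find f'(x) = 8 - 12*x^2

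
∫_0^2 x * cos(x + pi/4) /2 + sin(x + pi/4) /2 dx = sin(pi/4 + 2)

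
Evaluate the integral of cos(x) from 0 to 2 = sin(2)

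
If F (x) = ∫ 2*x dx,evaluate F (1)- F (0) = 1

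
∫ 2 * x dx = x^2 + C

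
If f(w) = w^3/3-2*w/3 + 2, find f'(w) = w^2 - 2/3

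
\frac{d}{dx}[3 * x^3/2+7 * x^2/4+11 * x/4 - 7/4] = 9*x^2/2 + 7*x/2 + 11/4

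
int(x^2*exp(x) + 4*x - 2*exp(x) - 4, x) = ((x - 1)^2 - 1)*(exp(x) + 2) + C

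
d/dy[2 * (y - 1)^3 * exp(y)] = 2*y^3*exp(y) - 6*y*exp(y) + 4*exp(y)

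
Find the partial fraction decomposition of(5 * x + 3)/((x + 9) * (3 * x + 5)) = -8/(11*(3*x + 5)) + 21/(11*(x + 9))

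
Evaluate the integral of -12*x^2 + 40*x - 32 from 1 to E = (-2 + E)^2*(4 - 4*E)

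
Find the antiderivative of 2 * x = x^2 + C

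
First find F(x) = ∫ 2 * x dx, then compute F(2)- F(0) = 4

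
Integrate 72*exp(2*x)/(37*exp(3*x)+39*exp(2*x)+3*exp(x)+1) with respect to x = log(1 + 36*exp(2*x)/(exp(x) + 1)^2) + C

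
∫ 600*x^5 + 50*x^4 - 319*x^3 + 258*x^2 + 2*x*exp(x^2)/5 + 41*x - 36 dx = 100*x^6 + 10*x^5 - 319*x^4/4 + 86*x^3 + 41*x^2/2 - 36*x + exp(x^2)/5 + C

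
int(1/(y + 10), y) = log(y/2 + 5) + C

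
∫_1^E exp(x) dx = -E + exp(E)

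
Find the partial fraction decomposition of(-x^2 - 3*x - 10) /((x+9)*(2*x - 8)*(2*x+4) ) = -16/(91*(x + 9)) + 1/(21*(x + 2)) - 19/(156*(x - 4))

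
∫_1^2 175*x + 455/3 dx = 2485/6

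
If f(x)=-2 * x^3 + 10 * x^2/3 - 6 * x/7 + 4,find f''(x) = 20/3 - 12*x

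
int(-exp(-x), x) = exp(-x) + C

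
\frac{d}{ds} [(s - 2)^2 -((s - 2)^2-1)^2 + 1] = -4*s^3 + 24*s^2 - 42*s + 20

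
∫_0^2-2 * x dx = -4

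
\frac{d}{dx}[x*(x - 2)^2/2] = 3*x^2/2 - 4*x + 2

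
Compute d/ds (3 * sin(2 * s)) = 6*cos(2*s)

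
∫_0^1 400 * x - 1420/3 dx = -820/3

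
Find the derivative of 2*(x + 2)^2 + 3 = 4*x + 8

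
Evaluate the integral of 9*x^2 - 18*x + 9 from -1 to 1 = 24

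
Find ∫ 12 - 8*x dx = -4*x^2 + 12*x + C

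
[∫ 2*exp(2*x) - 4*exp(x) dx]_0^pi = -1 + (-2 + exp(pi))^2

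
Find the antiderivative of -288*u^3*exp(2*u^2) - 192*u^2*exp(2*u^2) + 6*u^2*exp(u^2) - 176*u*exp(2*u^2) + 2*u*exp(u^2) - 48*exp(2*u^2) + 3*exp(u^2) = (3*u + 1)*(-8*(3*u + 1)*exp(u^2) + 1)*exp(u^2) + C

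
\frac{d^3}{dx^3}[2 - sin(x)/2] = cos(x)/2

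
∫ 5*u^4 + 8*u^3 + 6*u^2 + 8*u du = u^5 + 2*u^4 + 2*u^3 + 4*u^2 + C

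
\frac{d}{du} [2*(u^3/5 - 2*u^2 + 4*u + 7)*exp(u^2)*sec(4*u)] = 2*(2*u^4/5 + 4*u^3*tan(4*u)/5 - 4*u^3 - 8*u^2*tan(4*u) + 43*u^2/5 + 16*u*tan(4*u) + 10*u + 28*tan(4*u) + 4)*exp(u^2)/(8*sin(u)^4 - 8*sin(u)^2 + 1)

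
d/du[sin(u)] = cos(u)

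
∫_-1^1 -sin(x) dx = 0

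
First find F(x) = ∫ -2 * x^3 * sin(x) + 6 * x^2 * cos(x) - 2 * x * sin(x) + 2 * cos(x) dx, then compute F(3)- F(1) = 60*cos(3) - 4*cos(1)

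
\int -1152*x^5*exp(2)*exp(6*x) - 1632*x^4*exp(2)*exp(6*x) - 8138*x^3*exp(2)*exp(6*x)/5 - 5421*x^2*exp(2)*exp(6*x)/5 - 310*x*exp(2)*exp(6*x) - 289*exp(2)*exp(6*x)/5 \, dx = (3*x + 1)*(24*x^2 + 3*x - 5*(8*x^2 + x + 4)^2 + 52)*exp(6*x + 2)/5 + C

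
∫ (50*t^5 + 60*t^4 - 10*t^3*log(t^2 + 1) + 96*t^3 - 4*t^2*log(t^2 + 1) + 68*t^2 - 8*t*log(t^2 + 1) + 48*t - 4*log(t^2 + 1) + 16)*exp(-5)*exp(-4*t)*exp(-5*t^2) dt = -(t^2 + 1)*(5*t^2 + 4*t - log(t^2 + 1) + 5)*exp(-5*t^2 - 4*t - 5) + C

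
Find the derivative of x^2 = 2*x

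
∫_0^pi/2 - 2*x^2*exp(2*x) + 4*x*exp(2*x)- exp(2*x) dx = 2 + (-pi^2/4 - 2 + 3*pi/2)*exp(pi)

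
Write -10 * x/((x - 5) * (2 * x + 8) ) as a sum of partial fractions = -20/(9*(x + 4)) - 25/(9*(x - 5))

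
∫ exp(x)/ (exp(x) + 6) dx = log(exp(x) + 6) + C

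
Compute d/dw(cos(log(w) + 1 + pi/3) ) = -sin(log(w) + 1 + pi/3)/w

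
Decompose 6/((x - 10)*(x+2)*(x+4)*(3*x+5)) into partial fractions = -162/(245*(3*x + 5)) - 3/(98*(x + 4)) + 1/(4*(x + 2)) + 1/(980*(x - 10))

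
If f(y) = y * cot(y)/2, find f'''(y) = -3*y*cot(y)^4 - 4*y*cot(y)^2 - y + 3*cot(y)^3 + 3*cot(y)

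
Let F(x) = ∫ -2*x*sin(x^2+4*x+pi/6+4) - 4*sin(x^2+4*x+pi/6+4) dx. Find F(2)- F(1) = cos(pi/6 + 16) - cos(pi/6 + 9)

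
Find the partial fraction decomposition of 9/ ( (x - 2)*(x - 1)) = -9/(x - 1) + 9/(x - 2)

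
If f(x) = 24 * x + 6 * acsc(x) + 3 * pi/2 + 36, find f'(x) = (24*x^2*sqrt(1 - 1/x^2) - 6)/(x^2*sqrt(1 - 1/x^2))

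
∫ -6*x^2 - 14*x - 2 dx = -2*x^3 - 7*x^2 - 2*x + C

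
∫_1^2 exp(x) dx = -E + exp(2)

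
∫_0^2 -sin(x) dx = -1 + cos(2)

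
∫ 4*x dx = 2*x^2 + C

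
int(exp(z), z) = exp(z) + C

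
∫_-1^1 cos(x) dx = 2*sin(1)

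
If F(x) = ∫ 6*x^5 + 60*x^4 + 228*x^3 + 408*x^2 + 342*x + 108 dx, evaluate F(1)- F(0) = 485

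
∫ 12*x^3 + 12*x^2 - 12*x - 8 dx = 3*x^4 + 4*x^3 - 6*x^2 - 8*x + C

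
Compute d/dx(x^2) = 2*x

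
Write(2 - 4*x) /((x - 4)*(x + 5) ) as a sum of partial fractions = -22/(9*(x + 5)) - 14/(9*(x - 4))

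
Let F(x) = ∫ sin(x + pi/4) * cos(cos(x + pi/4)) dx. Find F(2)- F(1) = sin(cos(pi/4 + 1)) - sin(cos(pi/4 + 2))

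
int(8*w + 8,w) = 4*w^2 + 8*w + C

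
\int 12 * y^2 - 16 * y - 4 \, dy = 4*y^3 - 8*y^2 - 4*y + C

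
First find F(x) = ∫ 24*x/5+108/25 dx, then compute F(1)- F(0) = 168/25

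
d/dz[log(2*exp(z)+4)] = exp(z)/(exp(z) + 2)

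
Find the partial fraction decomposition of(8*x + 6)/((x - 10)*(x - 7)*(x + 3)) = -9/(65*(x + 3)) - 31/(15*(x - 7)) + 86/(39*(x - 10))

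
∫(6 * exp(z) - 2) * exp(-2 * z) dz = (3 - exp(-z))^2 + C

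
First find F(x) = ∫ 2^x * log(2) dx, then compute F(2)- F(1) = 2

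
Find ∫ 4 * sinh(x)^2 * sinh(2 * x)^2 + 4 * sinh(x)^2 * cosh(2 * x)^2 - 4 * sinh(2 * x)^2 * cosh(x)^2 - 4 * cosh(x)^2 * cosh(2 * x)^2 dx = -sinh(4*x) + C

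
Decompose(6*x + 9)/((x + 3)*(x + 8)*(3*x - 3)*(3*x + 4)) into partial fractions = -9/(700*(3*x + 4)) + 13/(900*(x + 8)) - 3/(100*(x + 3)) + 5/(252*(x - 1))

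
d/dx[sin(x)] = cos(x)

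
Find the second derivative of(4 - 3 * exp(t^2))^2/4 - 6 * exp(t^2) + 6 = 36*t^2*exp(2*t^2) - 48*t^2*exp(t^2) + 9*exp(2*t^2) - 24*exp(t^2)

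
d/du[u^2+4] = 2*u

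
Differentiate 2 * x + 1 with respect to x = 2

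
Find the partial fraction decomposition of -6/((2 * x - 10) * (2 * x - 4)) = 1/(2*(x - 2)) - 1/(2*(x - 5))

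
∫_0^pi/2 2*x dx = pi^2/4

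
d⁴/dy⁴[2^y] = 2^y*log(2)^4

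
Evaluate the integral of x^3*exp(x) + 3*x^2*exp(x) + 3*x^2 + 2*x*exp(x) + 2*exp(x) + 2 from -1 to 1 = 3*exp(-1) + 6 + 3*E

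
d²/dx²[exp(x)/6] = exp(x)/6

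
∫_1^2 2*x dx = 3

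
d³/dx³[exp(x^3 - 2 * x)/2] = 27*x^6*exp(x^3 - 2*x)/2 - 27*x^4*exp(x^3 - 2*x) + 27*x^3*exp(x^3 - 2*x) + 18*x^2*exp(x^3 - 2*x) - 18*x*exp(x^3 - 2*x) - exp(x^3 - 2*x)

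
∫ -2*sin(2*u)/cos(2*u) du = log(cos(2*u)) + C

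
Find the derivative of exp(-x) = -exp(-x)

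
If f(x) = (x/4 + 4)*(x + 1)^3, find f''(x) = 3*x^2 + 57*x/2 + 51/2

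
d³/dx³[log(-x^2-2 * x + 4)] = (4*x^3 + 12*x^2 + 72*x + 64)/(x^6 + 6*x^5 - 40*x^3 + 96*x - 64)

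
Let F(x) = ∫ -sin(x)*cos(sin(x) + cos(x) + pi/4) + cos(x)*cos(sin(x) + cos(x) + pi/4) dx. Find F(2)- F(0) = -sin(pi/4 + 1) + sin(cos(2) + pi/4 + sin(2))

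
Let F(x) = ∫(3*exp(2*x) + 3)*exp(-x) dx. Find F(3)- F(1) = -3*E - 3*exp(-3) + 3*exp(-1) + 3*exp(3)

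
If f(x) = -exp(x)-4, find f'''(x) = -exp(x)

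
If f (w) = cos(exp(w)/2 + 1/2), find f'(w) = -exp(w)*sin(exp(w)/2 + 1/2)/2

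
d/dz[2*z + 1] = 2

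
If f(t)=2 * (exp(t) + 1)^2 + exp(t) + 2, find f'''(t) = 16*exp(2*t) + 5*exp(t)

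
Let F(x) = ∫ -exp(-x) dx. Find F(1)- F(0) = -1 + exp(-1)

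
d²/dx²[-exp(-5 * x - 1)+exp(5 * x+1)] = (25*exp(10*x + 2) - 25)*exp(-5*x - 1)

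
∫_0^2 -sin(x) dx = -1 + cos(2)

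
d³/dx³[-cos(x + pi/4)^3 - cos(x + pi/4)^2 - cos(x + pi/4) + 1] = -7*sin(x + pi/4)/4 - 4*cos(2*x) - 27*cos(3*x + pi/4)/4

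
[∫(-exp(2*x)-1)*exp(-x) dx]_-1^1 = -2*E + 2*exp(-1)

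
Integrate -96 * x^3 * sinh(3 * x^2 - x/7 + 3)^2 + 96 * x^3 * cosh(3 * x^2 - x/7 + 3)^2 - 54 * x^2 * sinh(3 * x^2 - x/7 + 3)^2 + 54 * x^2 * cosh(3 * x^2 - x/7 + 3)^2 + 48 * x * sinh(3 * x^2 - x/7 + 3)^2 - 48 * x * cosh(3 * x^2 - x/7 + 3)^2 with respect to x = 24*x^4 + 18*x^3 - 24*x^2 + C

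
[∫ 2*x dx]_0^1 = 1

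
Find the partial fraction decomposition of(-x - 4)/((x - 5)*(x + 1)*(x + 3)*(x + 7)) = -1/(96*(x + 7)) - 1/(64*(x + 3)) + 1/(24*(x + 1)) - 1/(64*(x - 5))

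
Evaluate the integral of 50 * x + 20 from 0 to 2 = 140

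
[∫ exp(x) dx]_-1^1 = E - exp(-1)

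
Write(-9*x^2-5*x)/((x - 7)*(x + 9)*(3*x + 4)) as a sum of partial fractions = 84/(575*(3*x + 4)) - 171/(92*(x + 9)) - 119/(100*(x - 7))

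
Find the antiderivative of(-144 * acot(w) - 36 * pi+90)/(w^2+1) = 9*(4*acot(w) - 2 + pi)^2/2 - 18*acot(w) + C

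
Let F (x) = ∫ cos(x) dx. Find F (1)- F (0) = sin(1)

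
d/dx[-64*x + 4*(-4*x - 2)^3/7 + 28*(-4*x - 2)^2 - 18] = -768*x^2/7 + 5504*x/7 + 2496/7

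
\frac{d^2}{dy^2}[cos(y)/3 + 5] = -cos(y)/3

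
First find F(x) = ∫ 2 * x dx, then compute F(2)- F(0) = 4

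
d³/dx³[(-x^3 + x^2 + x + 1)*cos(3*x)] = -27*x^3*sin(3*x) + 27*x^2*sin(3*x) + 81*x^2*cos(3*x) + 81*x*sin(3*x) - 54*x*cos(3*x) + 9*sin(3*x) - 33*cos(3*x)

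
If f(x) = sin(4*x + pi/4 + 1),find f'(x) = 4*cos(4*x + pi/4 + 1)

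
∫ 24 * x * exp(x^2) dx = 12*exp(x^2) + C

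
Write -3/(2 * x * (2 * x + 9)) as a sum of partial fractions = 1/(3*(2*x + 9)) - 1/(6*x)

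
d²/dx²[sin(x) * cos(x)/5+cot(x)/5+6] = -2*sin(2*x)/5 + 2*cos(x)/(5*sin(x)^3)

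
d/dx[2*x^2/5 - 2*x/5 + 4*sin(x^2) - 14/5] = 8*x*cos(x^2) + 4*x/5 - 2/5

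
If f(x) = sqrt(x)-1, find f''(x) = -1/(4*x^(3/2))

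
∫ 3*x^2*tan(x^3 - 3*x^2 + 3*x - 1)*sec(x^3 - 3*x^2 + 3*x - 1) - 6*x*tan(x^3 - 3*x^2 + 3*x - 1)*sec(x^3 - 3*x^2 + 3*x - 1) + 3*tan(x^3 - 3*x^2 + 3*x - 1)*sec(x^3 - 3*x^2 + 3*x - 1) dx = sec((x - 1)^3) + C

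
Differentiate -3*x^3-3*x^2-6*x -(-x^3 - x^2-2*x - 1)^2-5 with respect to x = -6*x^5 - 10*x^4 - 20*x^3 - 27*x^2 - 18*x - 10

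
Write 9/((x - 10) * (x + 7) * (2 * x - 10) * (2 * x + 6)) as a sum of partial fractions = -3/(1088*(x + 7)) + 9/(1664*(x + 3)) - 3/(640*(x - 5)) + 9/(4420*(x - 10))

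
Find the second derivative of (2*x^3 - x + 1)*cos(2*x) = -8*x^3*cos(2*x) - 24*x^2*sin(2*x) + 16*x*cos(2*x) + 4*sin(2*x) - 4*cos(2*x)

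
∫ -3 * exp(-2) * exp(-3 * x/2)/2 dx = exp(-3*x/2 - 2) + C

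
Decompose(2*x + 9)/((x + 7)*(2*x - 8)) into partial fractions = 5/(22*(x + 7)) + 17/(22*(x - 4))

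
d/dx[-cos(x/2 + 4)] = sin(x/2 + 4)/2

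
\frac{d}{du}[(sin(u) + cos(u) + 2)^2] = 2*cos(2*u) + 4*sqrt(2)*cos(u + pi/4)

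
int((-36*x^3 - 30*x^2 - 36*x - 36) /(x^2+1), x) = -18*x^2 - 30*x + 6*acot(x) + C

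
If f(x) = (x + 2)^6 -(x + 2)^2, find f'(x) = 6*x^5 + 60*x^4 + 240*x^3 + 480*x^2 + 478*x + 188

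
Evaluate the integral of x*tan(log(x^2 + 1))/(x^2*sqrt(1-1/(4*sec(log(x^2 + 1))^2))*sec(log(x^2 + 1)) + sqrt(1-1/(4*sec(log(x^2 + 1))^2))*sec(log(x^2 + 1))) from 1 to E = -asec(2*sec(log(2))) + asec(2*sec(log(1 + exp(2))))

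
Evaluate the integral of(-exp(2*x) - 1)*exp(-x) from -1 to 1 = -2*E + 2*exp(-1)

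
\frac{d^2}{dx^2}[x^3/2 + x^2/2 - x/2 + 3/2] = 3*x + 1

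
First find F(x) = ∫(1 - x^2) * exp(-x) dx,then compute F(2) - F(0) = -1 + 9*exp(-2)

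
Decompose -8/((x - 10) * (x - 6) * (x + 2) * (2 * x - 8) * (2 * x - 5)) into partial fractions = 64/(2835*(2*x - 5)) - 1/(1296*(x + 2)) - 1/(54*(x - 4)) + 1/(112*(x - 6)) - 1/(1080*(x - 10))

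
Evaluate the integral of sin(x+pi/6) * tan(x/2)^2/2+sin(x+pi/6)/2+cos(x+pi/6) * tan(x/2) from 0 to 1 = sin(pi/6 + 1)*tan(1/2)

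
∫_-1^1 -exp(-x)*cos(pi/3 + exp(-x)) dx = -sin(pi/3 + E) + sin(exp(-1) + pi/3)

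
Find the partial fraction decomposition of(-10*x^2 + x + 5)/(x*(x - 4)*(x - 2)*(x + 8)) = 643/(960*(x + 8)) + 33/(40*(x - 2)) - 151/(96*(x - 4)) + 5/(64*x)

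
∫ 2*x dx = x^2 + C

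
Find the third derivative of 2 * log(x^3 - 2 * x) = (12*x^6 + 24*x^4 + 48*x^2 - 32)/(x^9 - 6*x^7 + 12*x^5 - 8*x^3)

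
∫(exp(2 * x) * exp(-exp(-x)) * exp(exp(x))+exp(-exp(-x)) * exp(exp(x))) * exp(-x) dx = exp(2*sinh(x)) + C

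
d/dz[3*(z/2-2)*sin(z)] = 3*z*cos(z)/2 + 3*sin(z)/2 - 6*cos(z)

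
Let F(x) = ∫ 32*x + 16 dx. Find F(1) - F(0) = 32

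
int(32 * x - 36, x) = 16*x^2 - 36*x + C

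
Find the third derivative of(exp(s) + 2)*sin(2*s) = -11*exp(s)*sin(2*s) - 2*exp(s)*cos(2*s) - 16*cos(2*s)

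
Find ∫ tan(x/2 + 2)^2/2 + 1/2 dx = tan(x/2 + 2) + C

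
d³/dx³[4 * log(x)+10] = 8/x^3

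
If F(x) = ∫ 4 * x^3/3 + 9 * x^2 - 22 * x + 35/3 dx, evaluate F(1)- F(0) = 4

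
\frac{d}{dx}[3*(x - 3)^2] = 6*x - 18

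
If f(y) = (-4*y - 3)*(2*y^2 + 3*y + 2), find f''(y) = -48*y - 36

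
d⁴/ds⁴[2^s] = 2^s*log(2)^4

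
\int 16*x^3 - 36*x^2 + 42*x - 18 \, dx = 4*x^4 - 12*x^3 + 21*x^2 - 18*x + C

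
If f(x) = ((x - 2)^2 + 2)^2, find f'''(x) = 24*x - 48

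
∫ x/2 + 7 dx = x^2/4 + 7*x + C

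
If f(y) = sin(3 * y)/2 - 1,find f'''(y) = -27*cos(3*y)/2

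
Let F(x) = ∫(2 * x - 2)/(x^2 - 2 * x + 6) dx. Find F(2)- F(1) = -log(5) + log(6)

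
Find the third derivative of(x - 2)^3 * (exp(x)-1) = x^3*exp(x) + 3*x^2*exp(x) - 6*x*exp(x) - 2*exp(x) - 6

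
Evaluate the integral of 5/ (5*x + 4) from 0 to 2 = -log(4) + log(14)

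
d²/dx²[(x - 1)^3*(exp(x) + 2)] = x^3*exp(x) + 3*x^2*exp(x) - 3*x*exp(x) + 12*x - exp(x) - 12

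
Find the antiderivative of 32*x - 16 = 16*x^2 - 16*x + C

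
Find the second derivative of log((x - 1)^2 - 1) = (-2*x^2 + 4*x - 4)/(x^4 - 4*x^3 + 4*x^2)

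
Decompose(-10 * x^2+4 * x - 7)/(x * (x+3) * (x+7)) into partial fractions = -75/(4*(x + 7)) + 109/(12*(x + 3)) - 1/(3*x)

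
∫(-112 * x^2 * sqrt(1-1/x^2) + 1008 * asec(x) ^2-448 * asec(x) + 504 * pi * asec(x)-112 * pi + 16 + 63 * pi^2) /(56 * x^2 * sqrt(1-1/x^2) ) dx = -2*x + 3*(4*asec(x) + pi)^3/32 - (4*asec(x) + pi)^2/4 + 2*asec(x)/7 + C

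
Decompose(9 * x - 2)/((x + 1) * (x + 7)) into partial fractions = 65/(6*(x + 7)) - 11/(6*(x + 1))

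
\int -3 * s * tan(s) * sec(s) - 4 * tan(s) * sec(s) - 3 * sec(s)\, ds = (-3*s - 4)*sec(s) + C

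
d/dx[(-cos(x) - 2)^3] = 3*(-sin(x)^2 + 4*cos(x) + 5)*sin(x)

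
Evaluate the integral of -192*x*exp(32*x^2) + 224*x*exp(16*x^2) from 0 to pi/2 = -3*exp(8*pi^2) - 4 + 7*exp(4*pi^2)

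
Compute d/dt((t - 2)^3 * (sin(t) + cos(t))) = (t - 2)^2*(sqrt(2)*t*cos(t + pi/4) + 5*sin(t) + cos(t))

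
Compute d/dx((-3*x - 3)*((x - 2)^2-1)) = -9*x^2 + 18*x + 3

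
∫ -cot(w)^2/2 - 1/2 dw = cot(w)/2 + C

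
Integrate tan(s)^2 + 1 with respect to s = tan(s) + C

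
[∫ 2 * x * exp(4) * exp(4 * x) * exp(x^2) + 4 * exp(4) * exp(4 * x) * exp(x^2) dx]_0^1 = -exp(4) + exp(9)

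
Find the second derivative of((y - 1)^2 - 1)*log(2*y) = (2*y*log(y) + 2*y*log(2) + 3*y - 2)/y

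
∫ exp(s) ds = exp(s) + C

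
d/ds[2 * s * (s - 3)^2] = 6*s^2 - 24*s + 18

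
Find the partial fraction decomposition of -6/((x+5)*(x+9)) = 3/(2*(x + 9)) - 3/(2*(x + 5))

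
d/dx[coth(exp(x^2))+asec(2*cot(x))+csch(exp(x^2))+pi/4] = -(2*x*exp(x^2)*cosh(exp(x^2)) + 2*x*exp(x^2) + sinh(exp(x^2))^2/(sqrt(5 - 1/cos(x)^2)*cos(x)^2))/sinh(exp(x^2))^2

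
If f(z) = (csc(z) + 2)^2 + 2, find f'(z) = -2*(2 + 1/sin(z))*cos(z)/sin(z)^2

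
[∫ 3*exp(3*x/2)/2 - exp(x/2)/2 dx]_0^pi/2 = -exp(pi/4) + exp(3*pi/4)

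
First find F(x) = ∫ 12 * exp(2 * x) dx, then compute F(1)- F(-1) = -6*exp(-2) + 6*exp(2)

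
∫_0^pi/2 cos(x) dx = 1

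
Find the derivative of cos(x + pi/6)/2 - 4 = -sin(x + pi/6)/2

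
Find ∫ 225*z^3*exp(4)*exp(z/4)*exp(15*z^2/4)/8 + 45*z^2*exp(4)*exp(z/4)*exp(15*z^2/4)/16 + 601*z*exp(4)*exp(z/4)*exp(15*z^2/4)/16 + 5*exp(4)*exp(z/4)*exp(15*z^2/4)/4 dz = (15*z^2 + z + 16)*exp(15*z^2/4 + z/4 + 4)/4 + C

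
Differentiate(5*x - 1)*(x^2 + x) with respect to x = 15*x^2 + 8*x - 1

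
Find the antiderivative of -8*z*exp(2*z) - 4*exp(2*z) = -4*z*exp(2*z) + C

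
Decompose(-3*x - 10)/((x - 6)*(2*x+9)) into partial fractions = -1/(3*(2*x + 9)) - 4/(3*(x - 6))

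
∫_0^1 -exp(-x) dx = -1 + exp(-1)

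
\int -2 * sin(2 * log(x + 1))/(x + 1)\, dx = cos(2*log(x + 1)) + C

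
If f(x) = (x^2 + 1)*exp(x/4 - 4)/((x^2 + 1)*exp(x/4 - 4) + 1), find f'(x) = (x^2*exp(x/4 - 4) + 8*x*exp(x/4 - 4) + exp(x/4 - 4))/(4*x^4*exp(-8)*exp(x/2) + 8*x^2*exp(-4)*exp(x/4) + 8*x^2*exp(-8)*exp(x/2) + 8*exp(-4)*exp(x/4) + 4*exp(-8)*exp(x/2) + 4)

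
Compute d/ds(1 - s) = -1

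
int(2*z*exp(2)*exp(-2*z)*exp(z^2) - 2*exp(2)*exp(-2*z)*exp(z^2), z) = exp(z^2 - 2*z + 2) + C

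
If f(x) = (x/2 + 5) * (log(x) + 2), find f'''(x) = (20 - x)/(2*x^3)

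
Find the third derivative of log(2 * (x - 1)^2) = 4/(x^3 - 3*x^2 + 3*x - 1)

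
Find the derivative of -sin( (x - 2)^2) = 2*(2 - x)*cos(x^2 - 4*x + 4)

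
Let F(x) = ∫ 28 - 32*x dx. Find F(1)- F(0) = 12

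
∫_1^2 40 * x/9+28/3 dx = 16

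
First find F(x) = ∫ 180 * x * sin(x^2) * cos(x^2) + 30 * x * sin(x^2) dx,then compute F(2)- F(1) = -45*sin(1)^2 + 15*cos(1) - 15*cos(4) + 45*sin(4)^2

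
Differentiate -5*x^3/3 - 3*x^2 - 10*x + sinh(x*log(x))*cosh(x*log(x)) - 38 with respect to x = -5*x^2 - 6*x + 2*log(x)*sinh(x*log(x))^2 + log(x) + 2*sinh(x*log(x))^2 - 9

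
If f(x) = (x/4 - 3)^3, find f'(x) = 3*x^2/64 - 9*x/8 + 27/4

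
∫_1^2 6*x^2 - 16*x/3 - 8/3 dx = 10/3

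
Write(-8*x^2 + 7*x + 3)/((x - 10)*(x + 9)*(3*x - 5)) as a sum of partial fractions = 17/(200*(3*x - 5)) - 177/(152*(x + 9)) - 727/(475*(x - 10))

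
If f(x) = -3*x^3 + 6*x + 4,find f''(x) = -18*x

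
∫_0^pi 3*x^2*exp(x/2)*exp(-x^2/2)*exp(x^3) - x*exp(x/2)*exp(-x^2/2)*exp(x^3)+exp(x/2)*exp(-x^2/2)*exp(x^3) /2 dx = -1 + exp(-pi^2/2 + pi/2 + pi^3)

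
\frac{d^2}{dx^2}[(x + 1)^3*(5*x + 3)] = 60*x^2 + 108*x + 48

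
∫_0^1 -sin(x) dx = -1 + cos(1)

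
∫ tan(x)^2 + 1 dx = tan(x) + C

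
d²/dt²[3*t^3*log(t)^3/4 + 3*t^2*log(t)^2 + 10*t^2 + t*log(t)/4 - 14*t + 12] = (18*t^2*log(t)^3 + 45*t^2*log(t)^2 + 18*t^2*log(t) + 24*t*log(t)^2 + 72*t*log(t) + 104*t + 1)/(4*t)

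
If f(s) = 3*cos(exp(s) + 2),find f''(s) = -3*(exp(s)*cos(exp(s) + 2) + sin(exp(s) + 2))*exp(s)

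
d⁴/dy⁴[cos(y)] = cos(y)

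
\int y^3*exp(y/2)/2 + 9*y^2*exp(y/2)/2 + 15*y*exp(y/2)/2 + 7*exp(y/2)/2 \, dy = (y + 1)^3*exp(y/2) + C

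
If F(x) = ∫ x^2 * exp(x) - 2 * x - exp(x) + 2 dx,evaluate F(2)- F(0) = -1 + exp(2)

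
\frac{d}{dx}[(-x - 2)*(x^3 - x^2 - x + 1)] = -4*x^3 - 3*x^2 + 6*x + 1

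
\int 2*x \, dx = x^2 + C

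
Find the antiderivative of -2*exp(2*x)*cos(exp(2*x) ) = -sin(exp(2*x)) + C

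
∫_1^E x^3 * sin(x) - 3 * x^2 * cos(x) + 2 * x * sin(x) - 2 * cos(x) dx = 3*cos(1) - (2*E + exp(3))*cos(E)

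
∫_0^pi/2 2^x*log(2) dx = -1 + 2^(pi/2)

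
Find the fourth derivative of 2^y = 2^y*log(2)^4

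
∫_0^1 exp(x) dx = -1 + E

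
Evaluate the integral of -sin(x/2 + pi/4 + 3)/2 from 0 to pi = -sqrt(2)*cos(3)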